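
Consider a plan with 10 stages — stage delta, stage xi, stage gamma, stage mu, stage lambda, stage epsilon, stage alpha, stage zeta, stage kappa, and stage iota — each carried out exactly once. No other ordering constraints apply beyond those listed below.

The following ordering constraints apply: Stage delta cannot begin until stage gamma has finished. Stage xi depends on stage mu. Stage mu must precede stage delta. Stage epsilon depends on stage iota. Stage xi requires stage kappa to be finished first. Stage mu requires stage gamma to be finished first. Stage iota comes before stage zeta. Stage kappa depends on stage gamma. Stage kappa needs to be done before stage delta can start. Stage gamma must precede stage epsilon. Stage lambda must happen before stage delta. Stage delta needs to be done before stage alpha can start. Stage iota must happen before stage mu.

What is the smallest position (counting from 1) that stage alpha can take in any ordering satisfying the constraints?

7

Every stage that must precede stage alpha has to come before it. Tracing all chains that end at stage alpha, those stages are: stage delta, stage gamma, stage mu, stage lambda, stage kappa, stage iota — 6 in total.
With 6 mandatory predecessors, the earliest stage alpha can sit is position 6+1 = 7, and placing just those 6 first achieves it.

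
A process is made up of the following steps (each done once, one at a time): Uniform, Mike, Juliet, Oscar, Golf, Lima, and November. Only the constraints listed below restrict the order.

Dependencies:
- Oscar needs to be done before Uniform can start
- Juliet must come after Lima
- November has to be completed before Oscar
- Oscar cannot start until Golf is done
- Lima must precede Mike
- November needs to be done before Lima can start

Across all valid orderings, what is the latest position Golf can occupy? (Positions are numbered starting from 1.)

Following every chain forward from Golf, the steps that must come later are Uniform, Oscar — 2 of them.
With 2 mandatory successors out of 7 steps total, the latest slot for Golf is 7−2 = 5, and it's reachable by doing all non-successors before Golf.

5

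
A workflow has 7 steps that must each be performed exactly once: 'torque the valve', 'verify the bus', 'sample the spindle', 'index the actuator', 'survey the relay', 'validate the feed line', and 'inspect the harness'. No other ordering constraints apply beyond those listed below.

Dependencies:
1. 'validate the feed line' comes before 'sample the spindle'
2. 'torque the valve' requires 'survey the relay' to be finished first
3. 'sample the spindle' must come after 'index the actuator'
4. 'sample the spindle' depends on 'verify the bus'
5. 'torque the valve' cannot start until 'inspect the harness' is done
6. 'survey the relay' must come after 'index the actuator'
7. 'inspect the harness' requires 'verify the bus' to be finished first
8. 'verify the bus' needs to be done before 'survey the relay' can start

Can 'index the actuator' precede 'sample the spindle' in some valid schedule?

Yes

'index the actuator' is actually forced before 'sample the spindle' by the constraints, so certainly some valid ordering has 'index the actuator' first.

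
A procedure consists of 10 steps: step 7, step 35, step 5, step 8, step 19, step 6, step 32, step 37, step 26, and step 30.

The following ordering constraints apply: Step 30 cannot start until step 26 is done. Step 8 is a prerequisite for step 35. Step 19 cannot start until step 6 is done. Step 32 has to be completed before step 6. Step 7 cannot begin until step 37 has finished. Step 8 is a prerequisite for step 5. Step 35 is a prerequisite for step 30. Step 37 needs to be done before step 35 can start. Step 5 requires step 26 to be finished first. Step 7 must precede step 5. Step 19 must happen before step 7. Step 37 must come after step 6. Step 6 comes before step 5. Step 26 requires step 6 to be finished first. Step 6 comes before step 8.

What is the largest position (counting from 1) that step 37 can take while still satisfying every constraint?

6

Every step that must follow step 37 has to come after it. Tracing all chains starting from step 37, those steps are: step 7, step 35, step 5, step 30 — 4 in total.
So at least 4 steps follow step 37, putting step 37 no later than position 6. That position is achievable by scheduling everything else first.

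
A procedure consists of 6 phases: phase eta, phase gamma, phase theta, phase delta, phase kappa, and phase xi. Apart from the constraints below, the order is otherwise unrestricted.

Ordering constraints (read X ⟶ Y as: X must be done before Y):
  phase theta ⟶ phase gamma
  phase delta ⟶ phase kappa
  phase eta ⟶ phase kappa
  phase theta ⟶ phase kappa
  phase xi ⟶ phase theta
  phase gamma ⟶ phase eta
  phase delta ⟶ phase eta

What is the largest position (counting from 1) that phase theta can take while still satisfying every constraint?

Following every chain forward from phase theta, the phases that must come later are phase eta, phase gamma, phase kappa — 3 of them.
So at least 3 phases follow phase theta, putting phase theta no later than position 3. That position is achievable by scheduling everything else first.

3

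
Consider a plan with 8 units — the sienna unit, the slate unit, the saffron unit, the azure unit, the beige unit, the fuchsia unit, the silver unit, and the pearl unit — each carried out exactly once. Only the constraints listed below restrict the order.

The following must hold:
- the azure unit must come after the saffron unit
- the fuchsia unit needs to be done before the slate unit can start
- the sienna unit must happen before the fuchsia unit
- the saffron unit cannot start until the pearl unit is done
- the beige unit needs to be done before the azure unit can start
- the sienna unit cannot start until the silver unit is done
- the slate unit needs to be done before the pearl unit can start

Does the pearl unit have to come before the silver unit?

In fact the dependencies run the other way: the silver unit → the sienna unit → the fuchsia unit → the slate unit → the pearl unit.
So the pearl unit never precedes the silver unit.

No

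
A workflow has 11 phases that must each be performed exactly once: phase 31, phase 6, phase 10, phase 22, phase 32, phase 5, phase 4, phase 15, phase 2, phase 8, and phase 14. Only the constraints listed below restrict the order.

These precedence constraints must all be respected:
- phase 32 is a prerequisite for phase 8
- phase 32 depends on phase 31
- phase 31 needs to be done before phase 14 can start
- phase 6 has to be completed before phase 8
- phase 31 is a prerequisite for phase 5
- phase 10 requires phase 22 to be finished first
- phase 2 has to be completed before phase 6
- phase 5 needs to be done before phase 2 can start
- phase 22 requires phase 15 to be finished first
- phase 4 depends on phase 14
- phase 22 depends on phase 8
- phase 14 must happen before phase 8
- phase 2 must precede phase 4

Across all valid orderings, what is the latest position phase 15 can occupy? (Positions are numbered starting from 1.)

9

Following every chain forward from phase 15, the phases that must come later are phase 10, phase 22 — 2 of them.
With 2 mandatory successors out of 11 phases total, the latest slot for phase 15 is 11−2 = 9, and it's reachable by doing all non-successors before phase 15.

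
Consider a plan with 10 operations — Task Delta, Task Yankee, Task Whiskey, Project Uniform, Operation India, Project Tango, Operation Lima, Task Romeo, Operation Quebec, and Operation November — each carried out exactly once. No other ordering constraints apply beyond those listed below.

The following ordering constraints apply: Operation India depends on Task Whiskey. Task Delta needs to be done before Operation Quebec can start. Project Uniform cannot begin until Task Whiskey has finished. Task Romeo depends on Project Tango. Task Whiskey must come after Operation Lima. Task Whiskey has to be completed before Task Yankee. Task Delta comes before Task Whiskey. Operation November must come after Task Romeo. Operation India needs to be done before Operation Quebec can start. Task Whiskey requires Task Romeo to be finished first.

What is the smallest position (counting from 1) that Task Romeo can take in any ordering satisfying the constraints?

2

Working backwards through the constraints from Task Romeo, its only required predecessor is Project Tango.
So at minimum 1 operation comes before Task Romeo, putting Task Romeo no earlier than position 2. That position is achievable by scheduling exactly that predecessor first.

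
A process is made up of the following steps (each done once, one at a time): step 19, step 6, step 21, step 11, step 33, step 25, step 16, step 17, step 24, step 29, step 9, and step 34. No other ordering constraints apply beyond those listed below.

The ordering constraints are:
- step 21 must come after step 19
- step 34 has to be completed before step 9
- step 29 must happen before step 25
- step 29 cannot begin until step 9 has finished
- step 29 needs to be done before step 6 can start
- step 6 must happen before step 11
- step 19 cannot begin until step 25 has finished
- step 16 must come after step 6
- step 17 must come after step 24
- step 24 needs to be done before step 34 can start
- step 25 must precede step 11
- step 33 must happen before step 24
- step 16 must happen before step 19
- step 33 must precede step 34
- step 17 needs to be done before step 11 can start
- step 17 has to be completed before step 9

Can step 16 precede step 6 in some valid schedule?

Following step 6 → step 16, step 6 must precede step 16 in every valid ordering.
Hence step 16 can never be scheduled before step 6.

No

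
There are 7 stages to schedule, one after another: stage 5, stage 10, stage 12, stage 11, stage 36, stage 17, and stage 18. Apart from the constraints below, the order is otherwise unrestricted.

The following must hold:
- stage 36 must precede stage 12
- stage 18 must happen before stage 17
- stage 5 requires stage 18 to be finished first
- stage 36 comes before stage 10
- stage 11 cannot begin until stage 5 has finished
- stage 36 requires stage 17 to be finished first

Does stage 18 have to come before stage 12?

Yes

There is a constraint chain stage 18 → stage 17 → stage 36 → stage 12.
Hence stage 18 necessarily comes before stage 12.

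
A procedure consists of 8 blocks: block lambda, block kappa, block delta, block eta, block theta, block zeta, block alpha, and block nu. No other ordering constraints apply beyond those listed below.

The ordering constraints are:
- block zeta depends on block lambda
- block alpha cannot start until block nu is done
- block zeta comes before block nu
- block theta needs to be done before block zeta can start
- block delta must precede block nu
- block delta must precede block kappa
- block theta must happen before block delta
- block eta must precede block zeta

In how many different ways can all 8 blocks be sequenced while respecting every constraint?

74

The blocks with no prerequisites are block lambda, block eta, block theta; any of them can be placed first.
Counting all ways to extend the partial order to a total order gives 74.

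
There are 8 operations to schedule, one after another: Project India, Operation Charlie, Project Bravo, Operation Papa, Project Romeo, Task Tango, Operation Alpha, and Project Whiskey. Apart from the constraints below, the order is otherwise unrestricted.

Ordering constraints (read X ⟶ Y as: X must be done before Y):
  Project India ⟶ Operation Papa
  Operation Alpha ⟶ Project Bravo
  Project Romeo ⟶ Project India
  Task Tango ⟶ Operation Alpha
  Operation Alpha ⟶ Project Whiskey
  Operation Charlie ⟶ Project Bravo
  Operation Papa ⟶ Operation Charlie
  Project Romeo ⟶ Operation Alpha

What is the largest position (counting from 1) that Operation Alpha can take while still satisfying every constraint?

6

The operations that are forced after Operation Alpha, directly or by a chain of constraints, are Project Bravo, Project Whiskey. That's 2 operations.
With 2 mandatory successors out of 8 operations total, the latest slot for Operation Alpha is 8−2 = 6, and it's reachable by doing all non-successors before Operation Alpha.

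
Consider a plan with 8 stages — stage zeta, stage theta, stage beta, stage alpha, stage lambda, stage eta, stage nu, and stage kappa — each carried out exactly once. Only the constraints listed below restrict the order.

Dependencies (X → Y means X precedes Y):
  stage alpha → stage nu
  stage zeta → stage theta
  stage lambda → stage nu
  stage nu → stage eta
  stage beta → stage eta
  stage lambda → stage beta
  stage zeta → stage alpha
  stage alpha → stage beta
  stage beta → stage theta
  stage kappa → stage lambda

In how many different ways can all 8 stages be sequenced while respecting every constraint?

The stages with no prerequisites are stage zeta, stage kappa; any of them can be placed first.
Enumerating by repeatedly choosing an available stage (one whose prerequisites are all placed) gives 30 distinct complete orderings.

30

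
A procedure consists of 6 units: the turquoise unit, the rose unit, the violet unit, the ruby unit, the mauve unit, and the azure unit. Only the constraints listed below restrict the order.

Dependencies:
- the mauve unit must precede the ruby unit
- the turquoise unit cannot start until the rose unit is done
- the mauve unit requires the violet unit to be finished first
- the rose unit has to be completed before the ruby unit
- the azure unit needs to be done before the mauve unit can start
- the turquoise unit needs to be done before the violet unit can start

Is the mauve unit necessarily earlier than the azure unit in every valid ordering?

No

In fact the dependencies run the other way: the azure unit → the mauve unit.
So the mauve unit does not have to come before the azure unit — it cannot.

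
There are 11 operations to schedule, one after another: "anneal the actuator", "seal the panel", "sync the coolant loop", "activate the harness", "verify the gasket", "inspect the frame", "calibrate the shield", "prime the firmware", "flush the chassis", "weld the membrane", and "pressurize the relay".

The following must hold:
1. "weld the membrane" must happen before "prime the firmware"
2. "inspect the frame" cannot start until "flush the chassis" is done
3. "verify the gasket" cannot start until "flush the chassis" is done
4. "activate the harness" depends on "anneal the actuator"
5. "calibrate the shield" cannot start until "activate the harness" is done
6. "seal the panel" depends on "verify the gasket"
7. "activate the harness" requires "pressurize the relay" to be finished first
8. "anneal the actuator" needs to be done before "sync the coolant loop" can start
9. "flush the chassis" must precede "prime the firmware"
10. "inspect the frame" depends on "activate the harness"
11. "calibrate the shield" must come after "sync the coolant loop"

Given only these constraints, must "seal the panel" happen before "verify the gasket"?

No

The constraints actually force "verify the gasket" before "seal the panel" (via "verify the gasket" → "seal the panel"), not the other way around.
So "seal the panel" never precedes "verify the gasket".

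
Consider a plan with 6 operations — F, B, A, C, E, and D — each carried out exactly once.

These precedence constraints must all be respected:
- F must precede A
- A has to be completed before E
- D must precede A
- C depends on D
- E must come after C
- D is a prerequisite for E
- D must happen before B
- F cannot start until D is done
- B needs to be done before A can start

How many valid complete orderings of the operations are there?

Only D has no prerequisites, so it must go first.
Counting all ways to extend the partial order to a total order gives 8.

8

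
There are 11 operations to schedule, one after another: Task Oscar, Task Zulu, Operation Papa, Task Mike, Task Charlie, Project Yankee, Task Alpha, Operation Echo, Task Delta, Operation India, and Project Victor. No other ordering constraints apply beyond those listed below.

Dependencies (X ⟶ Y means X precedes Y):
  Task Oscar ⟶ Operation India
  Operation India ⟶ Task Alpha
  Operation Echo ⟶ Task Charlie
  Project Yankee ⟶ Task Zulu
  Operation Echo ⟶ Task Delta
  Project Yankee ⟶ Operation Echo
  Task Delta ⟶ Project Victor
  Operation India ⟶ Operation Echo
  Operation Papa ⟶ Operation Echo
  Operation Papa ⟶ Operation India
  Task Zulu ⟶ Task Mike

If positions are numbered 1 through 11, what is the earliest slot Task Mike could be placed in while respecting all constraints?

3

The operations that are forced before Task Mike, directly or transitively, are Task Zulu, Project Yankee. That's 2 operations.
With 2 mandatory predecessors, the earliest Task Mike can sit is position 2+1 = 3, and placing just those 2 first achieves it.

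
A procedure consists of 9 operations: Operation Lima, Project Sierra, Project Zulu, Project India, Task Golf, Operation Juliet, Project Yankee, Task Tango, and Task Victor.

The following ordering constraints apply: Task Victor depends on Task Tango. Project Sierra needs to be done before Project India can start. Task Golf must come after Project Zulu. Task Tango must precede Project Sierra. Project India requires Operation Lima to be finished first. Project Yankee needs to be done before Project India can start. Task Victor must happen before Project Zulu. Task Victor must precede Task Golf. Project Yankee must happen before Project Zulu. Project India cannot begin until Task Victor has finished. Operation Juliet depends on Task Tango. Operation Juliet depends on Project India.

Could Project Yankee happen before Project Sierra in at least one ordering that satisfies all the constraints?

The constraints leave Project Yankee and Project Sierra unordered relative to each other; nothing requires Project Sierra earlier.
That means at least one valid schedule has Project Yankee before Project Sierra.

Yes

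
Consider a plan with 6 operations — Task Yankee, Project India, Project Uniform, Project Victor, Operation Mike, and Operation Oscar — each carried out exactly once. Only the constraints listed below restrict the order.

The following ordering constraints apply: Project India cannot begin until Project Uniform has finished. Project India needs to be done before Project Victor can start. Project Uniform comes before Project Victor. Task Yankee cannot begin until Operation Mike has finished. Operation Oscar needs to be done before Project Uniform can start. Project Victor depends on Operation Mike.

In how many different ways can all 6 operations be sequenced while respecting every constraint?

14

The operations with no prerequisites are Operation Mike, Operation Oscar; any of them can be placed first.
Counting all ways to extend the partial order to a total order gives 14.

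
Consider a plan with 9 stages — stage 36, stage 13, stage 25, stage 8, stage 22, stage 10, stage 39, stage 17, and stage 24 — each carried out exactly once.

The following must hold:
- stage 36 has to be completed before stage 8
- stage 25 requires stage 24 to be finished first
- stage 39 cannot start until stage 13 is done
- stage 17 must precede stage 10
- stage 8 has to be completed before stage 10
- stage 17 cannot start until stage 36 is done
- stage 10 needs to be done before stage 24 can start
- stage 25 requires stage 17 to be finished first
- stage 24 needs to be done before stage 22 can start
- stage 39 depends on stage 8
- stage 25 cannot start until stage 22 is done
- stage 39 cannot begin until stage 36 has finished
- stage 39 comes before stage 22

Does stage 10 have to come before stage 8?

No

In fact the dependencies run the other way: stage 8 → stage 10.
So stage 10 never precedes stage 8.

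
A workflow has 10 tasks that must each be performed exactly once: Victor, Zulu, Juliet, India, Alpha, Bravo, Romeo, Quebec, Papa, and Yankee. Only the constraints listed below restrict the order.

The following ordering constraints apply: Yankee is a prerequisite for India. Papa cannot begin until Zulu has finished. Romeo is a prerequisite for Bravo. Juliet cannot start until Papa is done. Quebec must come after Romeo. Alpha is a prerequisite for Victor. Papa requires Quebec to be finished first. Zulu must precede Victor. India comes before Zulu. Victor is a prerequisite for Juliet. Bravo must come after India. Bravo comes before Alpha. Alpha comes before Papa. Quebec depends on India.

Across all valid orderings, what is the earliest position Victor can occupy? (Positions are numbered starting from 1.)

7

Every task that must precede Victor has to come before it. Tracing all chains that end at Victor, those tasks are: Zulu, India, Alpha, Bravo, Romeo, Yankee — 6 in total.
With 6 mandatory predecessors, the earliest Victor can sit is position 6+1 = 7, and placing just those 6 first achieves it.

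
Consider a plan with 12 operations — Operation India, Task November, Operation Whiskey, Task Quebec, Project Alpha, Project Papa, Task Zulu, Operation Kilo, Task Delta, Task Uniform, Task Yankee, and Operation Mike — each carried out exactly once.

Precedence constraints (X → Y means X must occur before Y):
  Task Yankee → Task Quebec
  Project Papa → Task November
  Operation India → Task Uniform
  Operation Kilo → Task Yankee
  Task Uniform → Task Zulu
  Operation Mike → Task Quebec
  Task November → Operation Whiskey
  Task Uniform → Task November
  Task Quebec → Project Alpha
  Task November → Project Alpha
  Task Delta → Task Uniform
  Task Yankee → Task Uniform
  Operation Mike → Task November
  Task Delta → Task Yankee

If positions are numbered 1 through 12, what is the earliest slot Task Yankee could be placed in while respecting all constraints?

3

The operations that are forced before Task Yankee, directly or transitively, are Operation Kilo, Task Delta. That's 2 operations.
So at minimum 2 operations come before Task Yankee, putting Task Yankee no earlier than position 3. That position is achievable by scheduling exactly those predecessors first.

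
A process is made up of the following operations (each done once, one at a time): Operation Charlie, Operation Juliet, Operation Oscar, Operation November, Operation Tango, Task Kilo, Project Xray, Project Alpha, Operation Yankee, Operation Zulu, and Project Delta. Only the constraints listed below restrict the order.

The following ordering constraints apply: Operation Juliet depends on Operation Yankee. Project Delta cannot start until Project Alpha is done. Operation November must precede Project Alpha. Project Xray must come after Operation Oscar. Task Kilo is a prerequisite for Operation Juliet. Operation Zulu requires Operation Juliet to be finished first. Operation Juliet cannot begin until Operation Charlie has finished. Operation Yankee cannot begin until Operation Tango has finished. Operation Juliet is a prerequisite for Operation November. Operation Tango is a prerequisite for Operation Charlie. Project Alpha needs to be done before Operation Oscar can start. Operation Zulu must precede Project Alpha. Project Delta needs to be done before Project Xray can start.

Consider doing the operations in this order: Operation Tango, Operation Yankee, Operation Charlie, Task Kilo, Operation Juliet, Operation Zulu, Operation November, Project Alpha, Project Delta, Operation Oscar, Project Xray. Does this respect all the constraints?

Yes

Checking each listed constraint against this order: for instance, Operation Yankee is in position 2 and Operation Juliet in position 5, so that constraint holds — and the remaining constraints check out the same way.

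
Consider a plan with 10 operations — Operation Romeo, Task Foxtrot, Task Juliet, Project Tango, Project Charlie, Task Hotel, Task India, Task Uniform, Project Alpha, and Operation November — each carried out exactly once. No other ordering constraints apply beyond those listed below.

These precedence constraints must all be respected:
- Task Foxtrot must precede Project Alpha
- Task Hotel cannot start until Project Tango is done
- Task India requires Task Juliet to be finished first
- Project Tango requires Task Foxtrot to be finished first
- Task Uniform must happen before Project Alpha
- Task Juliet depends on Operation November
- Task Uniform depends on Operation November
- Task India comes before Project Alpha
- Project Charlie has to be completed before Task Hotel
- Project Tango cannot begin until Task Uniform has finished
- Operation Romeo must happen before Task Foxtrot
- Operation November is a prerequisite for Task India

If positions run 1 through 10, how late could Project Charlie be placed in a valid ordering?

Following the constraints forward from Project Charlie, its only required successor is Task Hotel.
So at least 1 operation follows Project Charlie, putting Project Charlie no later than position 9. That position is achievable by scheduling everything else first.

9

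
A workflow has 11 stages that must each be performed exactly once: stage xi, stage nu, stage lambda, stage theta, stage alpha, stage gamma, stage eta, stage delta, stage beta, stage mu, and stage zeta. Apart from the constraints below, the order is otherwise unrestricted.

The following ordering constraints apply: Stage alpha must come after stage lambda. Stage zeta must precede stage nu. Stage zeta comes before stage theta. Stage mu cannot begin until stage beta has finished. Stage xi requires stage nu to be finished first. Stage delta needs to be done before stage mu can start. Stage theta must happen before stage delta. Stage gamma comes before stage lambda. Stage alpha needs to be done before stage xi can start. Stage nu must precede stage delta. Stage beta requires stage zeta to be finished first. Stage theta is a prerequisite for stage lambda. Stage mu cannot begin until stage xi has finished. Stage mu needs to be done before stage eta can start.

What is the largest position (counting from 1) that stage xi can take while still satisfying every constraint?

9

The stages that are forced after stage xi, directly or by a chain of constraints, are stage eta, stage mu. That's 2 stages.
So at least 2 stages follow stage xi, putting stage xi no later than position 9. That position is achievable by scheduling everything else first.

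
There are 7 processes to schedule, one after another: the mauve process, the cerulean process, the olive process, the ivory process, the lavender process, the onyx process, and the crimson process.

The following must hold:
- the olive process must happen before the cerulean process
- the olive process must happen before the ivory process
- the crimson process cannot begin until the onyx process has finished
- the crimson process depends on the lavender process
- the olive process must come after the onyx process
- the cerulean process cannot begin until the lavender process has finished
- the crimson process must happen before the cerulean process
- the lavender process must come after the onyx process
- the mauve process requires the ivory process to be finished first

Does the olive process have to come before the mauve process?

Yes

Tracing the constraints gives a chain: the olive process → the ivory process → the mauve process.
Hence the olive process necessarily comes before the mauve process.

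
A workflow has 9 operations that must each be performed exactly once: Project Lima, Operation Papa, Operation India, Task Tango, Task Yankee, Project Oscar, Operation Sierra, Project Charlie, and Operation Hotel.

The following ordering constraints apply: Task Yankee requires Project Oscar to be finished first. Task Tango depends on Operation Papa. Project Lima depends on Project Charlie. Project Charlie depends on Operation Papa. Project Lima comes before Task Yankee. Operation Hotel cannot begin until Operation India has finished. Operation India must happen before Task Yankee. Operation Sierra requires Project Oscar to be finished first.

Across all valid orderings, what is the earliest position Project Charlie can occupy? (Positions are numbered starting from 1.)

Working backwards through the constraints from Project Charlie, its only required predecessor is Operation Papa.
With 1 mandatory predecessor, the earliest Project Charlie can sit is position 1+1 = 2, and placing just that one first achieves it.

2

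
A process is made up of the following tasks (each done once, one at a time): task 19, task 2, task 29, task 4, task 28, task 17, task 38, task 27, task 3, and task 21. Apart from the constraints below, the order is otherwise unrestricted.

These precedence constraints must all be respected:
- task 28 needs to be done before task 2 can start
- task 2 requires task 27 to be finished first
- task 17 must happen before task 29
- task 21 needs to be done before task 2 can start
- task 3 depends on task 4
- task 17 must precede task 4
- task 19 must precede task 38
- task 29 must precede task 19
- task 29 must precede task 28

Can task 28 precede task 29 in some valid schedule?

No

Following task 29 → task 28, task 29 must precede task 28 in every valid ordering.
So no valid ordering can have task 28 before task 29.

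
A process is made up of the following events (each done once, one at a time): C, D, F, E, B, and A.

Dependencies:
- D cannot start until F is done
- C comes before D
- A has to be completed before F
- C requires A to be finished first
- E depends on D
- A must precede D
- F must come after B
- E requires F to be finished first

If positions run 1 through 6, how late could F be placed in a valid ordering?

Every event that must follow F has to come after it. Tracing all chains starting from F, those events are: D, E — 2 in total.
So at least 2 events follow F, putting F no later than position 4. That position is achievable by scheduling everything else first.

4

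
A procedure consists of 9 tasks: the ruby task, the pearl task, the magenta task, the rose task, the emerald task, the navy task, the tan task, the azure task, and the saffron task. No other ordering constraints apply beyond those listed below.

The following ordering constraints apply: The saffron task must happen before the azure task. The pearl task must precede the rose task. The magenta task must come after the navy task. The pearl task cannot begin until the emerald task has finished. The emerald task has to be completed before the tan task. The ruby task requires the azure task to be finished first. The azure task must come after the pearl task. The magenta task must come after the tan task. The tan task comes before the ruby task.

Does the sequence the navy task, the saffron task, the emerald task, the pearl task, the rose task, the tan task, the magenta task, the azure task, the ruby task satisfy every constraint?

Yes

Every stated constraint is respected: the navy task sits at position 1, ahead of the magenta task at position 7, and each of the other listed pairs likewise has the predecessor earlier in the sequence.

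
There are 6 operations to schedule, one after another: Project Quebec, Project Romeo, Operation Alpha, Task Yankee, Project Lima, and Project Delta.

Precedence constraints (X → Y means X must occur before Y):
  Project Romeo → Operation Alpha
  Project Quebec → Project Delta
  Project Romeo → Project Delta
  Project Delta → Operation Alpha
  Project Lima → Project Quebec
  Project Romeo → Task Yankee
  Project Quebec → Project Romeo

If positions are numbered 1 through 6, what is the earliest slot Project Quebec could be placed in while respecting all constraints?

2

The only operation forced before Project Quebec (directly or transitively) is Project Lima.
So at minimum 1 operation comes before Project Quebec, putting Project Quebec no earlier than position 2. That position is achievable by scheduling exactly that predecessor first.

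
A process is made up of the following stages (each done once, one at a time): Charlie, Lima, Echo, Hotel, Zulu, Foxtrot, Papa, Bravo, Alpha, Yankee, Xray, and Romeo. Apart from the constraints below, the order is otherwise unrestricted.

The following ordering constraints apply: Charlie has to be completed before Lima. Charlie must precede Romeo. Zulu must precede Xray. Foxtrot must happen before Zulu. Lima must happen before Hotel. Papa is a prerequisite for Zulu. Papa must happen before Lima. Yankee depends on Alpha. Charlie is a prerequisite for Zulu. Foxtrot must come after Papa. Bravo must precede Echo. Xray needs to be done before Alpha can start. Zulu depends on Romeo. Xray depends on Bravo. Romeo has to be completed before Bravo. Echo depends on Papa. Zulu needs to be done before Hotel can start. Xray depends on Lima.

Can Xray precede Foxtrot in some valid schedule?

There is a dependency chain Foxtrot → Zulu → Xray, so Xray always comes after Foxtrot.
Hence Xray can never be scheduled before Foxtrot.

No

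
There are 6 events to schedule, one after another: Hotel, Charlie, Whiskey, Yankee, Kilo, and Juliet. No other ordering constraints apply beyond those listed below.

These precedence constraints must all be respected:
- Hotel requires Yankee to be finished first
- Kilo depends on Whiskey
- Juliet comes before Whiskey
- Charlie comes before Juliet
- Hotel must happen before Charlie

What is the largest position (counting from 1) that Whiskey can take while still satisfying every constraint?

5

The only event forced after Whiskey (directly or by a chain) is Kilo.
So at least 1 event follows Whiskey, putting Whiskey no later than position 5. That position is achievable by scheduling everything else first.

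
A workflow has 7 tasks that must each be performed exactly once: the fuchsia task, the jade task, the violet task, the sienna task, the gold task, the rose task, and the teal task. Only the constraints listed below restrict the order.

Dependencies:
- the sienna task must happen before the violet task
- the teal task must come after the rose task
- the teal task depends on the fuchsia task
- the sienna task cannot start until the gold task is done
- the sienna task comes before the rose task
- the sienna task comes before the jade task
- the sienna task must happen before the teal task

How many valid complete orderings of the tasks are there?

2 tasks have no prerequisites (the fuchsia task, the gold task), so any of them could come first.
Systematically extending each partial ordering one task at a time and counting, there are 64 complete orderings.

64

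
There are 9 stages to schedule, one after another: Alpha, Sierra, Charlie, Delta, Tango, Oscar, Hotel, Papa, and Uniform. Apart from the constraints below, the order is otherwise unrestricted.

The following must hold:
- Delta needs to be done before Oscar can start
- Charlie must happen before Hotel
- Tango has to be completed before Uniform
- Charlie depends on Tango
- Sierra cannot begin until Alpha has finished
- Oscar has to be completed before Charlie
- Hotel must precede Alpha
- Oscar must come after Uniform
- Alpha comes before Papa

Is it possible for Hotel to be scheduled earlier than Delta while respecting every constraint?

There is a dependency chain Delta → Oscar → Charlie → Hotel, so Hotel always comes after Delta.
So no valid ordering can have Hotel before Delta.

No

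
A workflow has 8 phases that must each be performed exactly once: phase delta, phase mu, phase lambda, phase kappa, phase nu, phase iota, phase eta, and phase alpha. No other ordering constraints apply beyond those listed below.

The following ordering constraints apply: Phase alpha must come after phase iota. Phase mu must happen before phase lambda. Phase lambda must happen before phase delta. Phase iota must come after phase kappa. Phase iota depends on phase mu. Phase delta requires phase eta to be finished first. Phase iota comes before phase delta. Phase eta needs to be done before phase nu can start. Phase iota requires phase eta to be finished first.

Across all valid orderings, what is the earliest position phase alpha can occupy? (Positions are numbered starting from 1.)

Every phase that must precede phase alpha has to come before it. Tracing all chains that end at phase alpha, those phases are: phase mu, phase kappa, phase iota, phase eta — 4 in total.
So at minimum 4 phases come before phase alpha, putting phase alpha no earlier than position 5. That position is achievable by scheduling exactly those predecessors first.

5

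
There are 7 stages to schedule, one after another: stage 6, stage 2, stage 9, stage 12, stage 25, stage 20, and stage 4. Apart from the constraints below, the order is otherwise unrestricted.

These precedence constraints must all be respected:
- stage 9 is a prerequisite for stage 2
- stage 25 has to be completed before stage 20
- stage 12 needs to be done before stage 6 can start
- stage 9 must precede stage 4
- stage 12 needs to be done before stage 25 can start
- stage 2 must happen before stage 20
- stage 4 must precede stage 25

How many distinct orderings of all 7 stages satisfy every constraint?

2 stages have no prerequisites (stage 9, stage 12), so any of them could come first.
Counting all ways to extend the partial order to a total order gives 51.

51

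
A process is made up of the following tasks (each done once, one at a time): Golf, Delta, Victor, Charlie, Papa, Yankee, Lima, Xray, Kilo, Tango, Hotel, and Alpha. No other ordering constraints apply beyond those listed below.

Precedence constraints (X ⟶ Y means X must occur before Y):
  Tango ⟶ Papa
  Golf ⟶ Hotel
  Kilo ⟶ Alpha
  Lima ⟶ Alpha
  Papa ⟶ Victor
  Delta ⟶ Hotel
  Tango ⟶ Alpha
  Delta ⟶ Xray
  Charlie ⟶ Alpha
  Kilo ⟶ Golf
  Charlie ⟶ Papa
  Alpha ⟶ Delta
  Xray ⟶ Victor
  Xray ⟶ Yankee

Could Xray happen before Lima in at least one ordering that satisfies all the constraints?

There is a dependency chain Lima → Alpha → Delta → Xray, so Xray always comes after Lima.
So no valid ordering can have Xray before Lima.

No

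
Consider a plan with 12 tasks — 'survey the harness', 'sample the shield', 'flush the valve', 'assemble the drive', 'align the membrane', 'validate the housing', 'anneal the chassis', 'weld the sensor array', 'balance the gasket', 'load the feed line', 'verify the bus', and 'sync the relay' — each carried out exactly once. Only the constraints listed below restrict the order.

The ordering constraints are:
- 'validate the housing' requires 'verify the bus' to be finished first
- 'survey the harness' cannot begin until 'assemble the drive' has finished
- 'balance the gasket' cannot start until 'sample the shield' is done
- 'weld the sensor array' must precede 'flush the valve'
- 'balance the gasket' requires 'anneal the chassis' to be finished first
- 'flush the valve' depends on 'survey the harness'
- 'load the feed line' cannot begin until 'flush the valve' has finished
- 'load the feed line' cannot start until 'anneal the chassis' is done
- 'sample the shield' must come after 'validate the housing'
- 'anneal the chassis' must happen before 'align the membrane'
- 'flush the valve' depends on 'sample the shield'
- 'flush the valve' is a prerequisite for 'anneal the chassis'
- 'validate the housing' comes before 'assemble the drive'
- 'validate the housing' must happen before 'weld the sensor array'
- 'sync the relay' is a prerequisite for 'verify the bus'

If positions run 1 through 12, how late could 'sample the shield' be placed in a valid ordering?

Every task that must follow 'sample the shield' has to come after it. Tracing all chains starting from 'sample the shield', those tasks are: 'flush the valve', 'align the membrane', 'anneal the chassis', 'balance the gasket', 'load the feed line' — 5 in total.
So at least 5 tasks follow 'sample the shield', putting 'sample the shield' no later than position 7. That position is achievable by scheduling everything else first.

7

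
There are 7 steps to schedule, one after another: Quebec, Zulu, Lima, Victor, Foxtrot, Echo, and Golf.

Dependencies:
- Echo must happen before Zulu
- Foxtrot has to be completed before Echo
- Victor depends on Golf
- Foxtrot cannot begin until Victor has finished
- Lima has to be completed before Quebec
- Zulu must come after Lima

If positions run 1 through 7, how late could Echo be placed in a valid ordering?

6

Following the constraints forward from Echo, its only required successor is Zulu.
With 1 mandatory successor out of 7 steps total, the latest slot for Echo is 7−1 = 6, and it's reachable by doing all non-successors before Echo.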